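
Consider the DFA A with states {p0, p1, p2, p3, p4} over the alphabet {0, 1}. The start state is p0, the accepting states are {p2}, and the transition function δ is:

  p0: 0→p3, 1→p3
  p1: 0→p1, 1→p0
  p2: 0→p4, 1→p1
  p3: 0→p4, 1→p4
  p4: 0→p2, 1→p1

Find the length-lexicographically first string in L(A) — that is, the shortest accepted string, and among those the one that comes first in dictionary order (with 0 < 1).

000

A breadth-first search from p0 reaches an accepting state first via the path p0 → p3 → p4 → p2 on input 000.
No string of length < 3 is accepted (BFS exhausts all shorter strings without reaching an accepting state), and 000 is the lexicographically least accepting string of length 3.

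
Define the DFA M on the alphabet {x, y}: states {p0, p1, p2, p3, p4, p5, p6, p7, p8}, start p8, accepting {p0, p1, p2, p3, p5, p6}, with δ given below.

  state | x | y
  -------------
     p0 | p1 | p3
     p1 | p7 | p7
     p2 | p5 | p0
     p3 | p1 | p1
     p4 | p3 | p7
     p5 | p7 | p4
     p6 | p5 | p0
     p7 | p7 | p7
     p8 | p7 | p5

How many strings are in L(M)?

4

The useful subgraph on states {p1, p3, p4, p5, p8} is acyclic, so L(M) is finite; the longest accepting path visits 5 useful states, giving maximum string length 4.
Counting accepting paths from p8 by length: 1 of length 1, 1 of length 3, 2 of length 4. Total 4.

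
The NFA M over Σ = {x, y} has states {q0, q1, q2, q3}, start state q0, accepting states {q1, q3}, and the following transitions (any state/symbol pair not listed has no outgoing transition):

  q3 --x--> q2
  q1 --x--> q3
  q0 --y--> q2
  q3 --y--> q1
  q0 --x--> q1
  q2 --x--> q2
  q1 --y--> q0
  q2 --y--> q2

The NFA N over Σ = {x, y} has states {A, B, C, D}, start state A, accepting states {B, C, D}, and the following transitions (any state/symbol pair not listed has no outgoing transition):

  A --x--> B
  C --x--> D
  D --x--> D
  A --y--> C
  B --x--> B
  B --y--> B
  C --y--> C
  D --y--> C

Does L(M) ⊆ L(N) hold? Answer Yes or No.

Yes

Exploring the product automaton M × N from the start pair (q0, A), following both machines on each input symbol, reaches 7 state pairs: (q0, A), (q1, B), (q2, C), (q3, B), (q0, B), (q2, D), (q2, B).
M accepts in {q1, q3} and N accepts in {B, C, D}. The reachable pairs whose M-component is accepting are (q1, B), (q3, B); in each of them the N-component is accepting too, so the product for L(M) \ L(N) (M-component accepting, N-component rejecting) has no reachable accepting pair and the difference is empty.
Hence every string in L(M) is also in L(N).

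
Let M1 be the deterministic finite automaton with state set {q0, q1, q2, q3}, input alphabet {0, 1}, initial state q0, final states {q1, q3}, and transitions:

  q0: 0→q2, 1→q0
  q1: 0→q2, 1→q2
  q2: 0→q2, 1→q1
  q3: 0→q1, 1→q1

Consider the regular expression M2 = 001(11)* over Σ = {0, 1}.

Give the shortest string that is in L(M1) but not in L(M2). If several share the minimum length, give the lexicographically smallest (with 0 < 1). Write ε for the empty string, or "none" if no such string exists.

01

The string 01 is accepted by M1 but not by M2.
No shorter string lies in the difference, and 01 is the lexicographically first length-2 string in L(M1) \ L(M2).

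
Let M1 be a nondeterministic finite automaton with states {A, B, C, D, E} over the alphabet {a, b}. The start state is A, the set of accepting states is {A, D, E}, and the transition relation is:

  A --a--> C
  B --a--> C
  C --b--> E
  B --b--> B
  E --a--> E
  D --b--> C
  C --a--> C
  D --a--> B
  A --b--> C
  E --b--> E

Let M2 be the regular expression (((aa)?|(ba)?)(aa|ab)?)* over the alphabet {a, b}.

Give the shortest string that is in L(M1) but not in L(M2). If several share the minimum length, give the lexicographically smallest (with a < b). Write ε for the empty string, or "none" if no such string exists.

bb

The string bb is accepted by M1 but not by M2.
No shorter string lies in the difference, and bb is the lexicographically first length-2 string in L(M1) \ L(M2).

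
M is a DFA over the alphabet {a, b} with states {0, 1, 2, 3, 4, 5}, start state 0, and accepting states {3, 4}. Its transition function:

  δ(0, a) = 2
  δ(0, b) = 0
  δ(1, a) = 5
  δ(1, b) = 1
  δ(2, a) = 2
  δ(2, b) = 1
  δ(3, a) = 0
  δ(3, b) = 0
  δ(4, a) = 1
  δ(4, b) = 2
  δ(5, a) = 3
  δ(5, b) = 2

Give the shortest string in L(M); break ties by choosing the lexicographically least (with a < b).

A breadth-first search from 0 reaches an accepting state first via the path 0 → 2 → 1 → 5 → 3 on input abaa.
No string of length < 4 is accepted (BFS exhausts all shorter strings without reaching an accepting state), and abaa is the lexicographically least accepting string of length 4.

abaa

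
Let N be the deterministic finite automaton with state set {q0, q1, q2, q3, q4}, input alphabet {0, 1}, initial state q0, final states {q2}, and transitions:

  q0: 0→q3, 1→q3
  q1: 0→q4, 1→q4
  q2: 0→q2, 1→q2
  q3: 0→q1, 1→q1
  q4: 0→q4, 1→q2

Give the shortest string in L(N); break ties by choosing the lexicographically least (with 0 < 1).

A breadth-first search from q0 reaches an accepting state first via the path q0 → q3 → q1 → q4 → q2 on input 0001.
No string of length < 4 is accepted (BFS exhausts all shorter strings without reaching an accepting state), and 0001 is the lexicographically least accepting string of length 4.

0001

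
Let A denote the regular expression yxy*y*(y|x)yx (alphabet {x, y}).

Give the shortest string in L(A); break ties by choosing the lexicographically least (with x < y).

yxxyx

By inspection of the expression, no string of length less than 5 matches, and yxxyx is the lexicographically first match of length 5.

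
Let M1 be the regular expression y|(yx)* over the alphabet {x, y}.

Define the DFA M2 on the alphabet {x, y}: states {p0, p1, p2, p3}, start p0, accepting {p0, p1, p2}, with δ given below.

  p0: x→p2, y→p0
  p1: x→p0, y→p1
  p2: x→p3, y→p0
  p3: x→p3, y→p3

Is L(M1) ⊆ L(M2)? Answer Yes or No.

Yes

Converting the expression M1 to a DFA (subset construction, then merging equivalent states) gives the minimal DFA with states {r0, r1, r2, r3, r4}, start state r0, accepting states {r0, r2, r3} and transitions r0: x→r1, y→r2; r1: x→r1, y→r1; r2: x→r3, y→r1; r3: x→r1, y→r4; r4: x→r3, y→r1.
Exploring the product automaton M1 × M2 from the start pair (r0, p0), following both machines on each input symbol, reaches 7 state pairs: (r0, p0), (r1, p2), (r2, p0), (r1, p3), (r1, p0), (r3, p2), (r4, p0).
M1 accepts in {r0, r2, r3} and M2 accepts in {p0, p1, p2}. The reachable pairs whose M1-component is accepting are (r0, p0), (r2, p0), (r3, p2); in each of them the M2-component is accepting too, so the product for L(M1) \ L(M2) (M1-component accepting, M2-component rejecting) has no reachable accepting pair and the difference is empty.
Hence every string in L(M1) is also in L(M2).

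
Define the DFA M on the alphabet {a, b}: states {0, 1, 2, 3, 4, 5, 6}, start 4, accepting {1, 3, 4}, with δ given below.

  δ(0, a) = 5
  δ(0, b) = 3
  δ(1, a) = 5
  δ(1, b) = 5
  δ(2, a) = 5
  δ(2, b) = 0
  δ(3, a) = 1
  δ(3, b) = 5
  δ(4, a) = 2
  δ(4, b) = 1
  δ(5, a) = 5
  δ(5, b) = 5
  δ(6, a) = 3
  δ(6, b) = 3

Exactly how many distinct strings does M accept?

The useful subgraph on states {0, 1, 2, 3, 4} is acyclic, so L(M) is finite; the longest accepting path visits 5 useful states, giving maximum string length 4.
Counting accepting paths from 4 by length: 1 of length 0, 1 of length 1, 1 of length 3, 1 of length 4. Total 4.

4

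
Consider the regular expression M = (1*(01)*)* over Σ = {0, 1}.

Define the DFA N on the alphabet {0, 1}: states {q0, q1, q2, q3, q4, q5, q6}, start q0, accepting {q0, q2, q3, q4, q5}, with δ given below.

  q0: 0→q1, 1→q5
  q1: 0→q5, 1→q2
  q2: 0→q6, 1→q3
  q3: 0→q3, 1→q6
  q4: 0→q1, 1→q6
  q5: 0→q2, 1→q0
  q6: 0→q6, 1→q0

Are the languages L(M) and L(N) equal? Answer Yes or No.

The string 0111 is accepted by M but rejected by N.
So L(M) ≠ L(N).

No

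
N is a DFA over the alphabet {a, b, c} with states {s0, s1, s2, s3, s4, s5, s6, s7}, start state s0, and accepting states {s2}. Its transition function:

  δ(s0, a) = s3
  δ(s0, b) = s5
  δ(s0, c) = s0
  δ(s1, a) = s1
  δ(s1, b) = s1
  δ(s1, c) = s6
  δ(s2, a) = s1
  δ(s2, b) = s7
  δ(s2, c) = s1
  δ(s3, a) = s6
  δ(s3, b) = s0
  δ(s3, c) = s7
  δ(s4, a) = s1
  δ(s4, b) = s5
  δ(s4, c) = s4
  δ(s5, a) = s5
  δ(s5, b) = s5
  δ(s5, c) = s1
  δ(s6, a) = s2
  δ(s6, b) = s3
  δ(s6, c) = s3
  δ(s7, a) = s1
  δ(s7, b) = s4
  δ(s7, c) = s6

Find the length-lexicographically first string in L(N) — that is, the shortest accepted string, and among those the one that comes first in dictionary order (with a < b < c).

A breadth-first search from s0 reaches an accepting state first via the path s0 → s3 → s6 → s2 on input aaa.
No string of length < 3 is accepted (BFS exhausts all shorter strings without reaching an accepting state), and aaa is the lexicographically least accepting string of length 3.

aaa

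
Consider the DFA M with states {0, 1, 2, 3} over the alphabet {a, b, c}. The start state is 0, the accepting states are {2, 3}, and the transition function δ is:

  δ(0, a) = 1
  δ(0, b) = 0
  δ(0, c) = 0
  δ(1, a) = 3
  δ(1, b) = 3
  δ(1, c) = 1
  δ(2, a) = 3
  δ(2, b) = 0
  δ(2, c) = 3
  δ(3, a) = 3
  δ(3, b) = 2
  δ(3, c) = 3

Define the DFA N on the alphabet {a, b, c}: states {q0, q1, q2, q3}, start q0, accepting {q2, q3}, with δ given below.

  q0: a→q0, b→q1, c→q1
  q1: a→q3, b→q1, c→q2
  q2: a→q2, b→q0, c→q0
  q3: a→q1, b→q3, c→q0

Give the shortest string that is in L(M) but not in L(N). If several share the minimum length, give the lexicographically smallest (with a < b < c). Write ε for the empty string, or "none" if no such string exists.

aa

The string aa is accepted by M but not by N.
No shorter string lies in the difference, and aa is the lexicographically first length-2 string in L(M) \ L(N).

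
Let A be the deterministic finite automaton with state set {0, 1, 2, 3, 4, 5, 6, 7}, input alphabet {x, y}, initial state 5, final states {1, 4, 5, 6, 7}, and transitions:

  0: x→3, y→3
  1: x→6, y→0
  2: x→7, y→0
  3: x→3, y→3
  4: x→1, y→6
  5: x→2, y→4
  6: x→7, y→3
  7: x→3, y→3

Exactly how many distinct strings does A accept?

The useful subgraph on states {1, 2, 4, 5, 6, 7} is acyclic, so L(A) is finite; the longest accepting path visits 5 useful states, giving maximum string length 4.
Counting accepting paths from 5 by length: 1 of length 0, 1 of length 1, 3 of length 2, 2 of length 3, 1 of length 4. Total 8.

8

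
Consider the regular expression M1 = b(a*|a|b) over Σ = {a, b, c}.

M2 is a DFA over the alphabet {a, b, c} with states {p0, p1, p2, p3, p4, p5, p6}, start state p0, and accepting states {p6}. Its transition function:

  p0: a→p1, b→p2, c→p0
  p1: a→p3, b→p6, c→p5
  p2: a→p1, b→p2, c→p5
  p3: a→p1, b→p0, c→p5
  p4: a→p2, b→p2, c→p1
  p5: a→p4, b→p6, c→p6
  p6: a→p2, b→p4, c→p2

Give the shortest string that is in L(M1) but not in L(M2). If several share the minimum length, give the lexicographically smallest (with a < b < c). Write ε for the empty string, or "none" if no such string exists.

b

The string b is accepted by M1 but not by M2.
No shorter string lies in the difference, and b is the lexicographically first length-1 string in L(M1) \ L(M2).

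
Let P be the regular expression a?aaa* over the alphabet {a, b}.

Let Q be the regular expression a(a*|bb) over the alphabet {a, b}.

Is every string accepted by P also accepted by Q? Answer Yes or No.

Converting the expression P to a DFA (subset construction, then merging equivalent states) gives the minimal DFA with states {p0, p1, p2, p3}, start state p0, accepting states {p3} and transitions p0: a→p1, b→p2; p1: a→p3, b→p2; p2: a→p2, b→p2; p3: a→p3, b→p2.
Converting the expression Q to a DFA (subset construction, then merging equivalent states) gives the minimal DFA with states {q0, q1, q2, q3, q4, q5}, start state q0, accepting states {q1, q3, q5} and transitions q0: a→q1, b→q2; q1: a→q3, b→q4; q2: a→q2, b→q2; q3: a→q3, b→q2; q4: a→q2, b→q5; q5: a→q2, b→q2.
Exploring the product automaton P × Q from the start pair (p0, q0), following both machines on each input symbol, reaches 6 state pairs: (p0, q0), (p1, q1), (p2, q2), (p3, q3), (p2, q4), (p2, q5).
P accepts in {p3} and Q accepts in {q1, q3, q5}. The reachable pairs whose P-component is accepting are (p3, q3); in each of them the Q-component is accepting too, so the product for L(P) \ L(Q) (P-component accepting, Q-component rejecting) has no reachable accepting pair and the difference is empty.
Hence every string in L(P) is also in L(Q).

Yes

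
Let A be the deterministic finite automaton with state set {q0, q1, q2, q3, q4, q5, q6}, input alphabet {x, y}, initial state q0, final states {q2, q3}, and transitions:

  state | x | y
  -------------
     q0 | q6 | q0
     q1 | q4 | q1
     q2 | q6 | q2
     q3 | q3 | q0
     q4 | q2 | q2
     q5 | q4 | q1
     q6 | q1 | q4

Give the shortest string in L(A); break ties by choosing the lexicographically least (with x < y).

xyx

A breadth-first search from q0 reaches an accepting state first via the path q0 → q6 → q4 → q2 on input xyx.
No string of length < 3 is accepted (BFS exhausts all shorter strings without reaching an accepting state), and xyx is the lexicographically least accepting string of length 3.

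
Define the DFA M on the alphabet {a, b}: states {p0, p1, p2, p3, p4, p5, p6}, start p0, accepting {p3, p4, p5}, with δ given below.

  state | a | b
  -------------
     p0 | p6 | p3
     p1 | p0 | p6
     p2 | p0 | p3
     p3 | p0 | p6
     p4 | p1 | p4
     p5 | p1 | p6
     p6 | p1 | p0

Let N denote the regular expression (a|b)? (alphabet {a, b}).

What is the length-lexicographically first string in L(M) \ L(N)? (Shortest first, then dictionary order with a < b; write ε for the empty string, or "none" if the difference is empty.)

The string abb is accepted by M but not by N.
No shorter string lies in the difference, and abb is the lexicographically first length-3 string in L(M) \ L(N).

abb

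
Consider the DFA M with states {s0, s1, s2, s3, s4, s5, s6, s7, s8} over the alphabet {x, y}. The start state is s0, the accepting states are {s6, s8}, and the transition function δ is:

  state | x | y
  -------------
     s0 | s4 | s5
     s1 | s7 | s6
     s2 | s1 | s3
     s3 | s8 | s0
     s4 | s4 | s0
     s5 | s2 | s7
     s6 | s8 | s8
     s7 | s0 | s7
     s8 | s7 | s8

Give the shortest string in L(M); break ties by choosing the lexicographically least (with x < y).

A breadth-first search from s0 reaches an accepting state first via the path s0 → s5 → s2 → s1 → s6 on input yxxy.
No string of length < 4 is accepted (BFS exhausts all shorter strings without reaching an accepting state), and yxxy is the lexicographically least accepting string of length 4.

yxxy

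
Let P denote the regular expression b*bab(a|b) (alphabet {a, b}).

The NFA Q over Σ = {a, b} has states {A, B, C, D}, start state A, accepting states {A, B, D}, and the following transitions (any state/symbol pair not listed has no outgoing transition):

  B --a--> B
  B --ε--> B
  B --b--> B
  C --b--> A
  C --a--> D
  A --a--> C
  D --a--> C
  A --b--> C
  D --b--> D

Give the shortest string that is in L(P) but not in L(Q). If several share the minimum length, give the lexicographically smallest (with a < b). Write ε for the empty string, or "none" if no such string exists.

The string baba is accepted by P but not by Q.
No shorter string lies in the difference, and baba is the lexicographically first length-4 string in L(P) \ L(Q).

baba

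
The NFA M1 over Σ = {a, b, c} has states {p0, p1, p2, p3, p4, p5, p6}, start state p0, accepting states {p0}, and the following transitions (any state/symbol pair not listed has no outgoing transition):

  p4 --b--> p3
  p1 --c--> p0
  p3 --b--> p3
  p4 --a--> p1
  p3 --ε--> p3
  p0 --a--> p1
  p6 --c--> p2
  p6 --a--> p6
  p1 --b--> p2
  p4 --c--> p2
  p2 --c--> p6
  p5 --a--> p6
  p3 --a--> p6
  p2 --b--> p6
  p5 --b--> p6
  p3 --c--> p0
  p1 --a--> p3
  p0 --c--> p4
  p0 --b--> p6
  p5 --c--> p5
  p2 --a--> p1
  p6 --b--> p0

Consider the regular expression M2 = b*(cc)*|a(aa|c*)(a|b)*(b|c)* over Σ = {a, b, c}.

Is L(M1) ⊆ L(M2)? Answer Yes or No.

No

The string bab is in L(M1) but not in L(M2).
So L(M1) ⊄ L(M2).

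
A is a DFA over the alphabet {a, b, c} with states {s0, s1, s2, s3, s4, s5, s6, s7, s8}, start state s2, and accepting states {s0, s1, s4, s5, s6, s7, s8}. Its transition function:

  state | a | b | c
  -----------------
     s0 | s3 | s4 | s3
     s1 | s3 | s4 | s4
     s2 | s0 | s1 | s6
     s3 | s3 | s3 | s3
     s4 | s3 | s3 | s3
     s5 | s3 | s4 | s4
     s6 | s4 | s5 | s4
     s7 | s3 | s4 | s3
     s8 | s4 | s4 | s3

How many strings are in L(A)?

11

The useful subgraph on states {s0, s1, s2, s4, s5, s6} is acyclic, so L(A) is finite; the longest accepting path visits 4 useful states, giving maximum string length 3.
Counting accepting paths from s2 by length: 3 of length 1, 6 of length 2, 2 of length 3. Total 11.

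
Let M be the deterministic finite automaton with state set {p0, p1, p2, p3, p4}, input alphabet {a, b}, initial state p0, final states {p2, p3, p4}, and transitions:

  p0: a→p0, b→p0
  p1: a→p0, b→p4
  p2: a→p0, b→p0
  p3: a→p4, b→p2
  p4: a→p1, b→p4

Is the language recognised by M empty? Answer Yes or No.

The states reachable from the start state are {p0}.
None of the accepting states {p2, p3, p4} is reachable, so no string is accepted and L(M) = ∅.

Yes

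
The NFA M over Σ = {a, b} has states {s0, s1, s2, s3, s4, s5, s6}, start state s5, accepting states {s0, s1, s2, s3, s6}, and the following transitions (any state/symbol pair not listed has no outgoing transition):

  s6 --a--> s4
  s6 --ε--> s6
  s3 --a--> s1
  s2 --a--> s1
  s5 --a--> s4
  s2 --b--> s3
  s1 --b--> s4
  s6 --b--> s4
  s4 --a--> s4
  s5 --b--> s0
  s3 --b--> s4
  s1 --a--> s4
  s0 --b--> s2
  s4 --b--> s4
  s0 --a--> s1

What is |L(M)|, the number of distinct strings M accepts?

6

The useful subgraph on states {s0, s1, s2, s3, s5} is acyclic, so L(M) is finite; the longest accepting path visits 5 useful states, giving maximum string length 4.
Counting accepting paths from s5 by length: 1 of length 1, 2 of length 2, 2 of length 3, 1 of length 4. Total 6.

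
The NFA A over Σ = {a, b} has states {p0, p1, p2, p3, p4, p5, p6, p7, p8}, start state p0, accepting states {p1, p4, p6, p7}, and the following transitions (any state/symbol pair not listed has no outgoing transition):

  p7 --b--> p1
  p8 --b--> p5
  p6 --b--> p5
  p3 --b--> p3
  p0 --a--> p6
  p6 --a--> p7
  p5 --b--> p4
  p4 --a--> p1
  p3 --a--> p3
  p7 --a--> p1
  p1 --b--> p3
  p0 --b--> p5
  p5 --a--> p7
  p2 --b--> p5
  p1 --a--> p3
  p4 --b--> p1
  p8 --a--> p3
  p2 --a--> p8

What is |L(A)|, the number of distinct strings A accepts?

The useful subgraph on states {p0, p1, p4, p5, p6, p7} is acyclic, so L(A) is finite; the longest accepting path visits 5 useful states, giving maximum string length 4.
Counting accepting paths from p0 by length: 1 of length 1, 3 of length 2, 8 of length 3, 4 of length 4. Total 16.

16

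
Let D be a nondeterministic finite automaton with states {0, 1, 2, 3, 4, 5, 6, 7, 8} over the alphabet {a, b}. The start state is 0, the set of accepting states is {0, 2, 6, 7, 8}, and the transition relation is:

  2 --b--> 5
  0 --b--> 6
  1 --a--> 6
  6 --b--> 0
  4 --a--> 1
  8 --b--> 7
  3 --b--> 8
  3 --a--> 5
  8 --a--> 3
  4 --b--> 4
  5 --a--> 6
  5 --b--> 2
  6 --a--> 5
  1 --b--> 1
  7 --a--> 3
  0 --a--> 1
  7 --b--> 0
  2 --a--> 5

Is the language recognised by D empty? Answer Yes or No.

The empty string ε is accepted: the run 0 ends in the accepting state 0.
Since at least one string is accepted, L(D) is not empty.

No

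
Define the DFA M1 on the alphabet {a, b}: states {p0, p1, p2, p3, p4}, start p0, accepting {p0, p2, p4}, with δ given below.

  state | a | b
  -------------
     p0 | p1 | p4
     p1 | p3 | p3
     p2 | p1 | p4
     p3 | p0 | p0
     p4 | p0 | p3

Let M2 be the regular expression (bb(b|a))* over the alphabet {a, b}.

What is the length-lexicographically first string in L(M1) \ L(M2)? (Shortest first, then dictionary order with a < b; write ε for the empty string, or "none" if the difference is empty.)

The string b is accepted by M1 but not by M2.
No shorter string lies in the difference, and b is the lexicographically first length-1 string in L(M1) \ L(M2).

b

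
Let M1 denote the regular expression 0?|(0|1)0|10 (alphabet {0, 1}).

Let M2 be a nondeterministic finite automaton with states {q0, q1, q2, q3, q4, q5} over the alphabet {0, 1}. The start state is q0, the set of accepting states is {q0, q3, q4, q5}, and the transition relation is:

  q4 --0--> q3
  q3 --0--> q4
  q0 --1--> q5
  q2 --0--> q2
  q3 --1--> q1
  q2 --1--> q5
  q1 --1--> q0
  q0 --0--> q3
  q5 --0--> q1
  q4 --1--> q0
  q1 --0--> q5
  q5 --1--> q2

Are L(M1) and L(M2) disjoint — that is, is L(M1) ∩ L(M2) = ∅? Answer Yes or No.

The empty string ε is accepted by both M1 and M2.
Hence L(M1) ∩ L(M2) ≠ ∅.

No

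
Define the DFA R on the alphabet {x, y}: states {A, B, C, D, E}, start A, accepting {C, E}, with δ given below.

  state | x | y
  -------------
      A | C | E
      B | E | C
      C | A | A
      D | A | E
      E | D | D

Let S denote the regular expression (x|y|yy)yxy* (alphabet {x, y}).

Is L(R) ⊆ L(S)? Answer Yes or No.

No

The string x is in L(R) but not in L(S).
So L(R) ⊄ L(S).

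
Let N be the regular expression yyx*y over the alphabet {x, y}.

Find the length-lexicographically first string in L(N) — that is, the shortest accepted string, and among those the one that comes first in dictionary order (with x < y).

By inspection of the expression, no string of length less than 3 matches, and yyy is the lexicographically first match of length 3.

yyy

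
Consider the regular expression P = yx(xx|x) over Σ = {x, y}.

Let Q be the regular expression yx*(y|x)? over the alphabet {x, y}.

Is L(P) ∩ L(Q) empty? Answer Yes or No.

The string yxx is accepted by both P and Q.
Hence L(P) ∩ L(Q) ≠ ∅.

No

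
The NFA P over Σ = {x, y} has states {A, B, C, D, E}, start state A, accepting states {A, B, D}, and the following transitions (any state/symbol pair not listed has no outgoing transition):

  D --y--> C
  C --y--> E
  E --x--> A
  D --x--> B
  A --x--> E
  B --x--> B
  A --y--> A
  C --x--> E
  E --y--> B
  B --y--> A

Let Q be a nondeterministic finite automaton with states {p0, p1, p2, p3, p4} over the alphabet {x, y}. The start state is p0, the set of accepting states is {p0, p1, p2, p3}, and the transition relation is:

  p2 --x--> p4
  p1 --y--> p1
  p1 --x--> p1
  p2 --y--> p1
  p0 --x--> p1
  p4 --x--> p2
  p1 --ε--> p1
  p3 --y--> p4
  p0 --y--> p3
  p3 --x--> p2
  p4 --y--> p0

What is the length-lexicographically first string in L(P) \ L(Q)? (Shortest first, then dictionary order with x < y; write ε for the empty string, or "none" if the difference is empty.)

yy

The string yy is accepted by P but not by Q.
No shorter string lies in the difference, and yy is the lexicographically first length-2 string in L(P) \ L(Q).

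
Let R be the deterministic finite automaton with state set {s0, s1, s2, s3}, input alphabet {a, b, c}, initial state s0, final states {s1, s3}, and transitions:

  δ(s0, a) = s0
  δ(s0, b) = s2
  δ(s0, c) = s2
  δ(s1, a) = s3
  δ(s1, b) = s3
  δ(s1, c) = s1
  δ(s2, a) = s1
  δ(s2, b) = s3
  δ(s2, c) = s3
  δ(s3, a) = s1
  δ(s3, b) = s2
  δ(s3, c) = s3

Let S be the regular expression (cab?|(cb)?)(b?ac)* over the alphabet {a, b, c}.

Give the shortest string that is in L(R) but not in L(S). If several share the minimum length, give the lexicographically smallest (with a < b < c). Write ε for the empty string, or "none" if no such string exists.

ba

The string ba is accepted by R but not by S.
No shorter string lies in the difference, and ba is the lexicographically first length-2 string in L(R) \ L(S).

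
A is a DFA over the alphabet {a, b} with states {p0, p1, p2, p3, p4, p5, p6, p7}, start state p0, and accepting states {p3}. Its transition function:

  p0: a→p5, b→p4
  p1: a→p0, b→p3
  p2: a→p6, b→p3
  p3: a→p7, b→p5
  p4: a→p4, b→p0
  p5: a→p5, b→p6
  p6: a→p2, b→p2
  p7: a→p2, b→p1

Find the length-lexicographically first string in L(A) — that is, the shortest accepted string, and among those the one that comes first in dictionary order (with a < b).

A breadth-first search from p0 reaches an accepting state first via the path p0 → p5 → p6 → p2 → p3 on input abab.
No string of length < 4 is accepted (BFS exhausts all shorter strings without reaching an accepting state), and abab is the lexicographically least accepting string of length 4.

abab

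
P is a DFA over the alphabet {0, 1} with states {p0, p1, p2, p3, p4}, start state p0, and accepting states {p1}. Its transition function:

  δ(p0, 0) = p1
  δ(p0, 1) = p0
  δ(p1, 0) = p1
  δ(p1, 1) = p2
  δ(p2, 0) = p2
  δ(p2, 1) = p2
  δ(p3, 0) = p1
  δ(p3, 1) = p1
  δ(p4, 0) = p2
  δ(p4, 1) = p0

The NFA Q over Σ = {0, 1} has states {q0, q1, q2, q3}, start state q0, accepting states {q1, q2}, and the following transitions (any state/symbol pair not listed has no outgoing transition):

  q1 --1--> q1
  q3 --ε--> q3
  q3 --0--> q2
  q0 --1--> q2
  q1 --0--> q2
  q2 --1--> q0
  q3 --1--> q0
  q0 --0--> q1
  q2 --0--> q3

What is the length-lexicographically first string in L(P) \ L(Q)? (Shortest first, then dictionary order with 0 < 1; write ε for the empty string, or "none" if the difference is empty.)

The string 10 is accepted by P but not by Q.
No shorter string lies in the difference, and 10 is the lexicographically first length-2 string in L(P) \ L(Q).

10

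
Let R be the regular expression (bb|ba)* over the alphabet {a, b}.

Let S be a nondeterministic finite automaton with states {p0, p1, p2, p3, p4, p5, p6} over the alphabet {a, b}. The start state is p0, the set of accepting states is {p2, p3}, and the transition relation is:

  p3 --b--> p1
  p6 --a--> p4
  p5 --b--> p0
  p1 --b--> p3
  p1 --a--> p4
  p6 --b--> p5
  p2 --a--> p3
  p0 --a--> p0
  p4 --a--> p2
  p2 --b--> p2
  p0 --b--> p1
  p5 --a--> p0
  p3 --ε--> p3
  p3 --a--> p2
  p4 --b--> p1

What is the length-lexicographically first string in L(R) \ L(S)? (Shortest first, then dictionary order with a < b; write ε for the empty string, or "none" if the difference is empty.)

The empty string ε is accepted by R but not by S.
Since ε is the unique shortest string, it is the required witness.

ε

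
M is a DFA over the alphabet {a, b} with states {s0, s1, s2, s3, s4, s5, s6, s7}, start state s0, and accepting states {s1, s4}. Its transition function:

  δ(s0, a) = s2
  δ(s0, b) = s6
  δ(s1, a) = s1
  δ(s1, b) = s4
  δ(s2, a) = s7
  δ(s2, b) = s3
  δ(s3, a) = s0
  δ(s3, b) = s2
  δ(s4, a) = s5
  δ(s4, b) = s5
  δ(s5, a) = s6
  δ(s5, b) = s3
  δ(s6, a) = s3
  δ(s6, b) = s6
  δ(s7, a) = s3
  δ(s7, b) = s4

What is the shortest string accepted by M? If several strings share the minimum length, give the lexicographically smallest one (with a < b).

aab

A breadth-first search from s0 reaches an accepting state first via the path s0 → s2 → s7 → s4 on input aab.
No string of length < 3 is accepted (BFS exhausts all shorter strings without reaching an accepting state), and aab is the lexicographically least accepting string of length 3.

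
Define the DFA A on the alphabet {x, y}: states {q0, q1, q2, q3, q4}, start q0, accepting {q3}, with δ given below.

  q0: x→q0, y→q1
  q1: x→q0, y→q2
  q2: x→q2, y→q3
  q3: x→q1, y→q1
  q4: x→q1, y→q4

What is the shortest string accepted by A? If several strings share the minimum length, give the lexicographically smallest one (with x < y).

yyy

A breadth-first search from q0 reaches an accepting state first via the path q0 → q1 → q2 → q3 on input yyy.
No string of length < 3 is accepted (BFS exhausts all shorter strings without reaching an accepting state), and yyy is the lexicographically least accepting string of length 3.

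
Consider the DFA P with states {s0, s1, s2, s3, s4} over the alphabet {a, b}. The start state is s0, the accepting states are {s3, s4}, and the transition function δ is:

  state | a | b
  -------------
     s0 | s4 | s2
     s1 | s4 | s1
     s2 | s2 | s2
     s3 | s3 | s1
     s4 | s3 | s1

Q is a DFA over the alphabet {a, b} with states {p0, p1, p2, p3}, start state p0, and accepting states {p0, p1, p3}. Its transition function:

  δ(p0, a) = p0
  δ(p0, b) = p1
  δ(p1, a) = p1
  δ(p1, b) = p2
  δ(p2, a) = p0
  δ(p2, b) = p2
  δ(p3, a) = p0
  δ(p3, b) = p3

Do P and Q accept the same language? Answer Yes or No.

The empty string ε is accepted by Q but rejected by P.
So L(P) ≠ L(Q).

No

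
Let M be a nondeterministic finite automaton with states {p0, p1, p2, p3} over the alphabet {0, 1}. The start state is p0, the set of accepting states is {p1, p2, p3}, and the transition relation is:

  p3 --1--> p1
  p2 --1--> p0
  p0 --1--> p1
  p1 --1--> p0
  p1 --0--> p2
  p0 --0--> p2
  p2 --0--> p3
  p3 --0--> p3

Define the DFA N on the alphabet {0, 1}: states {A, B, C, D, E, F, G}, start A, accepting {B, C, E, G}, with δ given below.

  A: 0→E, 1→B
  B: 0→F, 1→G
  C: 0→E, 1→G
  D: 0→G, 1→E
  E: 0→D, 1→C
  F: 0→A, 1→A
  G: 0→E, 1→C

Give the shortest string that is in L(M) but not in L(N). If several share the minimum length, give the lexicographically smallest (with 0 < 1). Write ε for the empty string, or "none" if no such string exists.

00

The string 00 is accepted by M but not by N.
No shorter string lies in the difference, and 00 is the lexicographically first length-2 string in L(M) \ L(N).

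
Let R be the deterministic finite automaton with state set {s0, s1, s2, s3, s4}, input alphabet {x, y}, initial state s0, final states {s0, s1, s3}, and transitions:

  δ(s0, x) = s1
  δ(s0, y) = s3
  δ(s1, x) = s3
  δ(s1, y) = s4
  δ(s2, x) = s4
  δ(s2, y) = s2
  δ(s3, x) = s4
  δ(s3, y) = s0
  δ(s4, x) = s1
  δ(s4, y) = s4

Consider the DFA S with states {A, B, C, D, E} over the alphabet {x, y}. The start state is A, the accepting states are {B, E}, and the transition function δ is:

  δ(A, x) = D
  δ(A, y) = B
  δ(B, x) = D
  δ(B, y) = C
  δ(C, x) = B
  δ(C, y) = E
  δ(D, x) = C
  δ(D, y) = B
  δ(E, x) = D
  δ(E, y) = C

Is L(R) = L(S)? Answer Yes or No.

The empty string ε is accepted by R but rejected by S.
So L(R) ≠ L(S).

No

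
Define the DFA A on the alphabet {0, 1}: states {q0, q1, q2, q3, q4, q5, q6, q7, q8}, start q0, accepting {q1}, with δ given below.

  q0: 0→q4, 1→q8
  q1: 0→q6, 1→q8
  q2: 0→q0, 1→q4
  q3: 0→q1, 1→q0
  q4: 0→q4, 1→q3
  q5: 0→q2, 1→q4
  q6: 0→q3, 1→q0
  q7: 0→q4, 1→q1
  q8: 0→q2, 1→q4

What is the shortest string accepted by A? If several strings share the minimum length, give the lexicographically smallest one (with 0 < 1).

010

A breadth-first search from q0 reaches an accepting state first via the path q0 → q4 → q3 → q1 on input 010.
No string of length < 3 is accepted (BFS exhausts all shorter strings without reaching an accepting state), and 010 is the lexicographically least accepting string of length 3.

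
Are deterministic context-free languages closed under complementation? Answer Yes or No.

Yes

A deterministic PDA can be normalised so that it always reads its entire input (no blocking, no infinite ε-loops) and records in its finite control whether it has passed through an accepting state since the last input symbol was consumed; inverting that end-of-input verdict yields a DPDA for the complement.
So the deterministic context-free languages are closed under complement.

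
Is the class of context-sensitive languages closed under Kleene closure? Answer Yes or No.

Yes

An LBA guesses a factorisation of the input into blocks (marking block boundaries on a second track) and verifies each block with the LBA for L; this uses no space beyond the input, so L* is context-sensitive.
So the context-sensitive languages are closed under Kleene star.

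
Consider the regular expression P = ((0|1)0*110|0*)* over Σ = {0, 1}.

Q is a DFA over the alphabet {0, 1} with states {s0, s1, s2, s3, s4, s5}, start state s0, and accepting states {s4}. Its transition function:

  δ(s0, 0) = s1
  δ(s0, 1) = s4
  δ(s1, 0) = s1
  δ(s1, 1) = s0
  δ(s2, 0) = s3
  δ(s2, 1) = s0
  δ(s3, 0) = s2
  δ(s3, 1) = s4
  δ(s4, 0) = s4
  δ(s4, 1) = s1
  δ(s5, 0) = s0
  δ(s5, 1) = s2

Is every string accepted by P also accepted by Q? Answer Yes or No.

The empty string ε is in L(P) but not in L(Q).
So L(P) ⊄ L(Q).

No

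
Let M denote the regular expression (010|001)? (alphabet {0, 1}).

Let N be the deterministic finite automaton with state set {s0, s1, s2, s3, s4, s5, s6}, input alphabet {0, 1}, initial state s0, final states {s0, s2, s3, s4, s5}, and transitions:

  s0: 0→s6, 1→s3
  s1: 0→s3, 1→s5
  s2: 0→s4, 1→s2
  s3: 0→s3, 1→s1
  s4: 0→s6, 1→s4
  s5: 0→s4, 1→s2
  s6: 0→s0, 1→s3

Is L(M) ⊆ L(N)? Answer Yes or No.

Yes

Converting the expression M to a DFA (subset construction, then merging equivalent states) gives the minimal DFA with states {m0, m1, m2, m3, m4, m5}, start state m0, accepting states {m0, m5} and transitions m0: 0→m1, 1→m2; m1: 0→m3, 1→m4; m2: 0→m2, 1→m2; m3: 0→m2, 1→m5; m4: 0→m5, 1→m2; m5: 0→m2, 1→m2.
Exploring the product automaton M × N from the start pair (m0, s0), following both machines on each input symbol, reaches 12 state pairs: (m0, s0), (m1, s6), (m2, s3), (m3, s0), (m4, s3), (m2, s1), (m2, s6), (m5, s3), (m2, s5), (m2, s0), (m2, s4), (m2, s2).
M accepts in {m0, m5} and N accepts in {s0, s2, s3, s4, s5}. The reachable pairs whose M-component is accepting are (m0, s0), (m5, s3); in each of them the N-component is accepting too, so the product for L(M) \ L(N) (M-component accepting, N-component rejecting) has no reachable accepting pair and the difference is empty.
Hence every string in L(M) is also in L(N).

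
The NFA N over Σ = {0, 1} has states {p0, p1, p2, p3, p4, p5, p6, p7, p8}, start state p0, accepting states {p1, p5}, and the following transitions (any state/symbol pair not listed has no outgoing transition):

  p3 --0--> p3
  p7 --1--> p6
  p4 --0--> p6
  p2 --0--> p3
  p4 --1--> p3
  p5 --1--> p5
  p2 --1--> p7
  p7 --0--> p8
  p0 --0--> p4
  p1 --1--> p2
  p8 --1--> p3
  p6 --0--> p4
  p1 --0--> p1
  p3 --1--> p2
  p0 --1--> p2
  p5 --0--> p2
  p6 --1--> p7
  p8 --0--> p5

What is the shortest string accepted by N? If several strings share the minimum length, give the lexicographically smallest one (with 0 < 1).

A breadth-first search from p0 reaches an accepting state first via the path p0 → p2 → p7 → p8 → p5 on input 1100.
No string of length < 4 is accepted (BFS exhausts all shorter strings without reaching an accepting state), and 1100 is the lexicographically least accepting string of length 4.

1100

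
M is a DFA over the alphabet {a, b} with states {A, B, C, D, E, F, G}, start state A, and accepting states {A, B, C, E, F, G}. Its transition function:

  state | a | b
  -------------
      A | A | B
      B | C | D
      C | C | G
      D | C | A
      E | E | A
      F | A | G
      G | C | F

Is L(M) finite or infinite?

infinite

State A is reachable from the start and can reach an accepting state, and it lies on the cycle A → A.
Traversing that cycle any number of times yields accepted strings of unbounded length, so the language is infinite.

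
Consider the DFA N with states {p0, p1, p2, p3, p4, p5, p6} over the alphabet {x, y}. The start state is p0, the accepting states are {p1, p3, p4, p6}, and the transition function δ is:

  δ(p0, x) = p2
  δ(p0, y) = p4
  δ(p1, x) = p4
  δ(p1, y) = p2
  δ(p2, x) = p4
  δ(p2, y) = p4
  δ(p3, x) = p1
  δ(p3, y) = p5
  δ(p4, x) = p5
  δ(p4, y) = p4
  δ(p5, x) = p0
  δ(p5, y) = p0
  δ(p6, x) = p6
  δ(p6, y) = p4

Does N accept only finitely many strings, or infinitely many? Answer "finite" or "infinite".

infinite

State p4 is reachable from the start and can reach an accepting state, and it lies on the cycle p4 → p4.
Traversing that cycle any number of times yields accepted strings of unbounded length, so the language is infinite.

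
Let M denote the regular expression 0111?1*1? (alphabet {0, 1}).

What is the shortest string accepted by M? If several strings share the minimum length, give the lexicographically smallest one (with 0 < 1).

By inspection of the expression, no string of length less than 3 matches, and 011 is the lexicographically first match of length 3.

011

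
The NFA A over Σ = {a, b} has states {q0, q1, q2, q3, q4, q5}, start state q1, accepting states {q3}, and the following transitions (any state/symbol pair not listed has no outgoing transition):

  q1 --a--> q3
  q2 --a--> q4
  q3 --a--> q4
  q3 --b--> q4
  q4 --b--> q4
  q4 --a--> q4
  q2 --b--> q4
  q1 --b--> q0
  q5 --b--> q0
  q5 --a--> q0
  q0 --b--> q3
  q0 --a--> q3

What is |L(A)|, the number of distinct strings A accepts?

The useful subgraph on states {q0, q1, q3} is acyclic, so L(A) is finite; the longest accepting path visits 3 useful states, giving maximum string length 2.
Counting accepting paths from q1 by length: 1 of length 1, 2 of length 2. Total 3.

3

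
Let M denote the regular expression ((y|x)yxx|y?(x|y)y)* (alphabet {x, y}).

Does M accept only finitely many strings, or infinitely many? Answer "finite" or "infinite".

infinite

The expression contains a Kleene star applied to a subexpression that matches at least one nonempty string, so it matches strings of unbounded length.
Hence L(M) is infinite.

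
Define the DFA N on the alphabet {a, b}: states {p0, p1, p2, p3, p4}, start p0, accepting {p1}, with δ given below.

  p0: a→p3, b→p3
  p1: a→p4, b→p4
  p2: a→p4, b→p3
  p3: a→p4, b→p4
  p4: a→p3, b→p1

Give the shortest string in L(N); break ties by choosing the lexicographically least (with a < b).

A breadth-first search from p0 reaches an accepting state first via the path p0 → p3 → p4 → p1 on input aab.
No string of length < 3 is accepted (BFS exhausts all shorter strings without reaching an accepting state), and aab is the lexicographically least accepting string of length 3.

aab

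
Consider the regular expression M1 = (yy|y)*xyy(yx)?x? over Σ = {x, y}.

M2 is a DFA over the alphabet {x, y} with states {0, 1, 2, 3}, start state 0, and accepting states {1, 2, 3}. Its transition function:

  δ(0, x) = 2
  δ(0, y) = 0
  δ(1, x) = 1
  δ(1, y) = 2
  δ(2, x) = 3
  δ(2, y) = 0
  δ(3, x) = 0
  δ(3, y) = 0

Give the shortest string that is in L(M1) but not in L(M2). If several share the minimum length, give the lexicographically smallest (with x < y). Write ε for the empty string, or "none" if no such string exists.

The string xyy is accepted by M1 but not by M2.
No shorter string lies in the difference, and xyy is the lexicographically first length-3 string in L(M1) \ L(M2).

xyy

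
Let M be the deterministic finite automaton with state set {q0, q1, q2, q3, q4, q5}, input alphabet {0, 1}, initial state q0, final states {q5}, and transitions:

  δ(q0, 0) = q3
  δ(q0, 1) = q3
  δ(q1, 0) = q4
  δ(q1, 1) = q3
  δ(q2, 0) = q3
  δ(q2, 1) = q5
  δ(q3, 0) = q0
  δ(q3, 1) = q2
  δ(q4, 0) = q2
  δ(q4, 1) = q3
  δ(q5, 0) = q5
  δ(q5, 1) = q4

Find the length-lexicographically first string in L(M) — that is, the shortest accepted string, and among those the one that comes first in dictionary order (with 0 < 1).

A breadth-first search from q0 reaches an accepting state first via the path q0 → q3 → q2 → q5 on input 011.
No string of length < 3 is accepted (BFS exhausts all shorter strings without reaching an accepting state), and 011 is the lexicographically least accepting string of length 3.

011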